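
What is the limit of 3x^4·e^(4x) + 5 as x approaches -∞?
The product is a 0·∞ indeterminate form at x → -∞.
Rewrite the product as 3x^4 / e^(-4x) (an ∞/∞ form) and apply L'Hôpital, or use the standard hierarchy e^(4|x|) ≫ |x^4| as x → -∞.
The indeterminate product → 0, so the limit = 5.

Final answer: 5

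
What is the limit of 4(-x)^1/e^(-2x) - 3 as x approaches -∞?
The quotient is an ∞/∞ indeterminate form as x → -∞.
Compare growth rates of the dominant terms (exponentials ≫ polynomials ≫ logarithms), or apply L'Hôpital's rule; the quotient → 0.
Adding the constant: 0 - 3 = -3. Limit = -3.

Final answer: -3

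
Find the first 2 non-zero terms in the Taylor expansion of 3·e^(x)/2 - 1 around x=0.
3·x/2 + 1/2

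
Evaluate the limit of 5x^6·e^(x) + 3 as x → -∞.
The product is a 0·∞ indeterminate form at x → -∞.
Rewrite the product as 5x^6 / e^(-x) (an ∞/∞ form) and apply L'Hôpital, or use the standard hierarchy e^(|x|) ≫ |x^6| as x → -∞.
The indeterminate product → 0, so the limit = 3.

Final answer: 3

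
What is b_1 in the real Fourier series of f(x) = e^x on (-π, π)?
b_1 = (1/π) ∫_{-π}^{π} f(x)·sin(1x) dx.
Evaluate the integral (use parity and integration by parts as needed): b_1 = (-1 + e^(2·π))·e^(-π)/(2·π).

Final answer: (-1 + e^(2·π))·e^(-π)/(2·π)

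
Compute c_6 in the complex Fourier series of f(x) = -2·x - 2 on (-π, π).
Compute the real Fourier coefficients first: a_6 = 0, b_6 = 2/3.
Then c_6 = (a_6 − i·b_6)/2 = -i/3.

Final answer: -i/3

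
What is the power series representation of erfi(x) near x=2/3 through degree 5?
erfi(2/3) + 2·e^(4/9)·(x - 2/3)/√(π) + 4·e^(4/9)·(x - 2/3)^2/(3·√(π)) + 34·e^(4/9)·(x - 2/3)^3/(27·√(π)) + 70·e^(4/9)·(x - 2/3)^4/(81·√(π)) + 739·e^(4/9)·(x - 2/3)^5/(1215·√(π))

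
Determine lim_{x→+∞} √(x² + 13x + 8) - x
This is an ∞ − ∞ indeterminate form.
Multiply and divide by the conjugate √(x²+13x + 8) + x; the x² terms cancel, leaving (13x + 8)/(√(x²+13x + 8)+x) → 13/2.
Limit = 13/2.

Final answer: 13/2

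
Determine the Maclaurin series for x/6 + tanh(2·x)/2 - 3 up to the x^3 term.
-4·x^3/3 + 7·x/6 - 3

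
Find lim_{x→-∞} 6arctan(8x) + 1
Evaluate the dominant behaviour as x → -∞; each term tends to a finite value or vanishes.
Limit = 1 - 3·π.

Final answer: 1 - 3·π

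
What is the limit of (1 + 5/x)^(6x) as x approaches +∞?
As x → +∞: write (1 + 5/x)^(6x) = ((1 + 5/x)^x)^6 → (e^5)^6 = e^30.
Limit = e^(30).

Final answer: e^(30)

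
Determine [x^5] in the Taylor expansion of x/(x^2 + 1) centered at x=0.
Expand to order 5: x/(x^2 + 1) = x^5 - x^3 + x + O(x^6).
The coefficient of x^5 is 1.

Final answer: 1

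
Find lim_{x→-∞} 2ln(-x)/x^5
This is an ∞/∞ indeterminate form as x → -∞.
Compare growth rates of the dominant terms (exponentials ≫ polynomials ≫ logarithms), or apply L'Hôpital's rule; the quotient → 0.
Limit = 0.

Final answer: 0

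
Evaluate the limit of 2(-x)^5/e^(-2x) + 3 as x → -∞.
The quotient is an ∞/∞ indeterminate form as x → -∞.
Compare growth rates of the dominant terms (exponentials ≫ polynomials ≫ logarithms), or apply L'Hôpital's rule; the quotient → 0.
Adding the constant: 0 + 3 = 3. Limit = 3.

Final answer: 3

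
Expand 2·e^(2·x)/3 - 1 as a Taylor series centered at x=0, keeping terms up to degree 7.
16·x^7/945 + 8·x^6/135 + 8·x^5/45 + 4·x^4/9 + 8·x^3/9 + 4·x^2/3 + 4·x/3 - 1/3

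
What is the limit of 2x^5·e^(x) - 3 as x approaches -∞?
The product is a 0·∞ indeterminate form at x → -∞.
Rewrite the product as 2x^5 / e^(-x) (an ∞/∞ form) and apply L'Hôpital, or use the standard hierarchy e^(|x|) ≫ |x^5| as x → -∞.
The indeterminate product → 0, so the limit = -3.

Final answer: -3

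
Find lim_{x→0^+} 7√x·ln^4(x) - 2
The product is a 0·∞ indeterminate form at x → 0⁺.
Rewrite the product as 7·ln^4(x) / x^(-1/2) and apply L'Hôpital, or use the standard hierarchy x^(-1/2) ≫ |ln x|^4 as x → 0⁺.
The indeterminate product → 0, so the limit = -2.

Final answer: -2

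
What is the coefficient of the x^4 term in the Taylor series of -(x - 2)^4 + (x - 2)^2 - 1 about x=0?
Expand to order 4: -(x - 2)^4 + (x - 2)^2 - 1 = -x^4 + 8·x^3 - 23·x^2 + 28·x - 13 + O(x^5).
The coefficient of x^4 is -1.

Final answer: -1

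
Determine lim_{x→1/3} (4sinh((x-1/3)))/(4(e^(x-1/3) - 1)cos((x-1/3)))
Both numerator and denominator → 0 as x → 1/3; this is a 0/0 indeterminate form.
Expand each to leading order near x = 1/3: numerator ~ 4·(x - 1/3), denominator ~ 4·(x - 1/3).
The limit of the ratio is 1.

Final answer: 1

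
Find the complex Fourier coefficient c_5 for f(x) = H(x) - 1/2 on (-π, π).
Compute the real Fourier coefficients first: a_5 = 0, b_5 = 2/(5·π).
Then c_5 = (a_5 − i·b_5)/2 = -i/(5·π).

Final answer: -i/(5·π)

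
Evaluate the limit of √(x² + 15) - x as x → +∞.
This is an ∞ − ∞ indeterminate form.
Multiply and divide by the conjugate √(x²+15) + x; the x² terms cancel, leaving 15/(√(x²+15)+x) → 0.
Limit = 0.

Final answer: 0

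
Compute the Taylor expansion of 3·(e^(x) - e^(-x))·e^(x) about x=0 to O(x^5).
2·x^4 + 4·x^3 + 6·x^2 + 6·x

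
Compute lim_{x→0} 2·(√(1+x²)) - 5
Direct substitution at x = 0 gives -3.

Final answer: -3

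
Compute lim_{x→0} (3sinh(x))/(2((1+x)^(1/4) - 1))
Both numerator and denominator → 0 as x → 0; this is a 0/0 indeterminate form.
Expand each to leading order near x = 0: numerator ~ 3·x, denominator ~ x/2.
The limit of the ratio is 6.

Final answer: 6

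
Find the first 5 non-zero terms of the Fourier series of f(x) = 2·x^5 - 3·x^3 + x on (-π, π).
(-86·π^2 + 4·π^4 + 518)·sin(x) + (-2·π^4 - 41/2 + 13·π^2)·sin(2·x) + (-134·π^2/27 + 322/81 + 4·π^4/3)·sin(3·x) + (-π^4 - 49/32 + 11·π^2/4)·sin(4·x) + (-46·π^2/25 + 526/625 + 4·π^4/5)·sin(5·x)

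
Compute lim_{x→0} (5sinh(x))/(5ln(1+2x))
Both numerator and denominator → 0 as x → 0; this is a 0/0 indeterminate form.
Expand each to leading order near x = 0: numerator ~ 5·x, denominator ~ 10·x.
The limit of the ratio is 1/2.

Final answer: 1/2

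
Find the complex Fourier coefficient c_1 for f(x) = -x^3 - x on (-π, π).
Compute the real Fourier coefficients first: a_1 = 0, b_1 = 10 - 2·π^2.
Then c_1 = (a_1 − i·b_1)/2 = -5·i + i·π^2.

Final answer: -5·i + i·π^2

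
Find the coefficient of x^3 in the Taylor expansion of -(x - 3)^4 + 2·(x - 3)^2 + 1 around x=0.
Expand to order 3: -(x - 3)^4 + 2·(x - 3)^2 + 1 = 12·x^3 - 52·x^2 + 96·x - 62 + O(x^4).
The coefficient of x^3 is 12.

Final answer: 12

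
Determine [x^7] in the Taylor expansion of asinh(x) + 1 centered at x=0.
Expand to order 7: asinh(x) + 1 = -5·x^7/112 + 3·x^5/40 - x^3/6 + x + 1 + O(x^8).
The coefficient of x^7 is -5/112.

Final answer: -5/112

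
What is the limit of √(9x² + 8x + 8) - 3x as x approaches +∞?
As x → +∞: multiply by the conjugate to get (8x+8)/(√(9x²+8x+8)+3x); the denominator ~ 6x, so the limit is 8/6 = 4/3.
Limit = 4/3.

Final answer: 4/3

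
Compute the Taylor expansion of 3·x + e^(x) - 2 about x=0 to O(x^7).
x^6/720 + x^5/120 + x^4/24 + x^3/6 + x^2/2 + 4·x - 1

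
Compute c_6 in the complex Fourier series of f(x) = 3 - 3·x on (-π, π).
Compute the real Fourier coefficients first: a_6 = 0, b_6 = 1.
Then c_6 = (a_6 − i·b_6)/2 = -i/2.

Final answer: -i/2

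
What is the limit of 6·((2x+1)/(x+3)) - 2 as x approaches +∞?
Evaluate the dominant behaviour as x → +∞; each term tends to a finite value or vanishes.
Limit = 10.

Final answer: 10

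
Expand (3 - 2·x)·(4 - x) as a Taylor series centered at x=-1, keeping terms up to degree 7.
25 - 15·(x + 1) + 2·(x + 1)^2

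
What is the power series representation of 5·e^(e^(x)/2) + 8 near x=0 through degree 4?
245·x^4·e^(1/2)/384 + 55·x^3·e^(1/2)/48 + 15·x^2·e^(1/2)/8 + 5·x·e^(1/2)/2 + 8 + 5·e^(1/2)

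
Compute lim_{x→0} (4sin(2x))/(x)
Both numerator and denominator → 0 as x → 0; this is a 0/0 indeterminate form.
Expand each to leading order near x = 0: numerator ~ 8·x, denominator ~ x.
The limit of the ratio is 8.

Final answer: 8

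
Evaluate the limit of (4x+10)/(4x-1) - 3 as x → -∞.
Evaluate the dominant behaviour as x → -∞; each term tends to a finite value or vanishes.
Limit = -2.

Final answer: -2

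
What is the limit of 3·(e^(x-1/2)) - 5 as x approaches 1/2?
Direct substitution at x = 1/2 gives -2.

Final answer: -2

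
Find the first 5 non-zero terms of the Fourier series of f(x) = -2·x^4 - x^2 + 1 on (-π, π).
(-92 + 16·π^2)·cos(x) + (5 - 4·π^2)·cos(2·x) + (-20/27 + 16·π^2/9)·cos(3·x) + (1/8 - π^2)·cos(4·x) - 2·π^4/5 - π^2/3 + 1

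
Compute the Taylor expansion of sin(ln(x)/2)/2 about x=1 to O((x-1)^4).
(x - 1)/4 - (x - 1)^2/8 + 7·(x - 1)^3/96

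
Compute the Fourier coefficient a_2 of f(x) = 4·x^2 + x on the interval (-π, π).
a_2 = (1/π) ∫_{-π}^{π} f(x)·cos(2x) dx.
Evaluate the integral (use parity and integration by parts as needed): a_2 = 4.

Final answer: 4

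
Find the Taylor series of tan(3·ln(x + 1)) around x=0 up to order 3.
10·x^3 - 3·x^2/2 + 3·x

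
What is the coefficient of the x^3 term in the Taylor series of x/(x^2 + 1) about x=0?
Expand to order 3: x/(x^2 + 1) = -x^3 + x + O(x^4).
The coefficient of x^3 is -1.

Final answer: -1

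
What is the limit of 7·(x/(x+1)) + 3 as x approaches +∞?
Evaluate the dominant behaviour as x → +∞; each term tends to a finite value or vanishes.
Limit = 10.

Final answer: 10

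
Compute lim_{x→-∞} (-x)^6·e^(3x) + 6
The product is a 0·∞ indeterminate form at x → -∞.
Rewrite the product as (-x)^6 / e^(-3x) (an ∞/∞ form) and apply L'Hôpital, or use the standard hierarchy e^(3|x|) ≫ |(-x)^6| as x → -∞.
The indeterminate product → 0, so the limit = 6.

Final answer: 6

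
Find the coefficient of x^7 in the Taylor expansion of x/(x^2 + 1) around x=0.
Expand to order 7: x/(x^2 + 1) = -x^7 + x^5 - x^3 + x + O(x^8).
The coefficient of x^7 is -1.

Final answer: -1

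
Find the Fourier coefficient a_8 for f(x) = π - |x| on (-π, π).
a_8 = (1/π) ∫_{-π}^{π} f(x)·cos(8x) dx.
Evaluate the integral (use parity and integration by parts as needed): a_8 = 0.

Final answer: 0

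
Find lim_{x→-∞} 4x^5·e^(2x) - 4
The product is a 0·∞ indeterminate form at x → -∞.
Rewrite the product as 4x^5 / e^(-2x) (an ∞/∞ form) and apply L'Hôpital, or use the standard hierarchy e^(2|x|) ≫ |x^5| as x → -∞.
The indeterminate product → 0, so the limit = -4.

Final answer: -4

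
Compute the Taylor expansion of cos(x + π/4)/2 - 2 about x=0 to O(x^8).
√(2)·x^7/20160 - √(2)·x^6/2880 - √(2)·x^5/480 + √(2)·x^4/96 + √(2)·x^3/24 - √(2)·x^2/8 - √(2)·x/4 - 2 + √(2)/4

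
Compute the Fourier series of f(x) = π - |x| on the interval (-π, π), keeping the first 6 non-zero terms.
4·cos(x)/π + 4·cos(3·x)/(9·π) + 4·cos(5·x)/(25·π) + 4·cos(7·x)/(49·π) + 4·cos(9·x)/(81·π) + π/2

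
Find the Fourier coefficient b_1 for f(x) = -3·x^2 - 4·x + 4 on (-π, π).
b_1 = (1/π) ∫_{-π}^{π} f(x)·sin(1x) dx.
Evaluate the integral (use parity and integration by parts as needed): b_1 = -8.

Final answer: -8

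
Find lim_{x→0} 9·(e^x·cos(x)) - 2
Direct substitution at x = 0 gives 7.

Final answer: 7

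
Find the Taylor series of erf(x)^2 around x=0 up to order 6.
56·x^6/(45·π) - 8·x^4/(3·π) + 4·x^2/π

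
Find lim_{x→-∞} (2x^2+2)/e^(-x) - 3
The quotient is an ∞/∞ indeterminate form as x → -∞.
Compare growth rates of the dominant terms (exponentials ≫ polynomials ≫ logarithms), or apply L'Hôpital's rule; the quotient → 0.
Adding the constant: 0 - 3 = -3. Limit = -3.

Final answer: -3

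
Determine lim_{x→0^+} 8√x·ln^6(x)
This is a 0·∞ indeterminate form at x → 0⁺.
Rewrite the product as 8·ln^6(x) / x^(-1/2) and apply L'Hôpital, or use the standard hierarchy x^(-1/2) ≫ |ln x|^6 as x → 0⁺.
The indeterminate product → 0, so the limit = 0.

Final answer: 0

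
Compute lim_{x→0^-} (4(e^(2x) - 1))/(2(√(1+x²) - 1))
Both numerator and denominator → 0 as x → 0^-; this is a 0/0 indeterminate form.
Expand each to leading order near x = 0: numerator ~ 8·x, denominator ~ x^2.
The limit of the ratio is -∞.

Final answer: -∞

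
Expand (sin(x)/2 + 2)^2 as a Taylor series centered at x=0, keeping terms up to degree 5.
x^5/60 - x^4/12 - x^3/3 + x^2/4 + 2·x + 4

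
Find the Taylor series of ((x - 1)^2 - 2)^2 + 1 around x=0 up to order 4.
x^4 - 4·x^3 + 2·x^2 + 4·x + 2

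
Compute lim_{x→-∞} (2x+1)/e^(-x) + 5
The quotient is an ∞/∞ indeterminate form as x → -∞.
Compare growth rates of the dominant terms (exponentials ≫ polynomials ≫ logarithms), or apply L'Hôpital's rule; the quotient → 0.
Adding the constant: 0 + 5 = 5. Limit = 5.

Final answer: 5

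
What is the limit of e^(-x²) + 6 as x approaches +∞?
Evaluate the dominant behaviour as x → +∞; each term tends to a finite value or vanishes.
Limit = 6.

Final answer: 6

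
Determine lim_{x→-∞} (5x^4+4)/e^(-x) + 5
The quotient is an ∞/∞ indeterminate form as x → -∞.
Compare growth rates of the dominant terms (exponentials ≫ polynomials ≫ logarithms), or apply L'Hôpital's rule; the quotient → 0.
Adding the constant: 0 + 5 = 5. Limit = 5.

Final answer: 5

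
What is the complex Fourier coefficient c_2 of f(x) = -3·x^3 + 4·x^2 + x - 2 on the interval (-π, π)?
Compute the real Fourier coefficients first: a_2 = 4, b_2 = -11/2 + 3·π^2.
Then c_2 = (a_2 − i·b_2)/2 = 2 - 3·i·π^2/2 + 11·i/4.

Final answer: 2 - 3·i·π^2/2 + 11·i/4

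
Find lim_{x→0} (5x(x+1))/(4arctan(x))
Both numerator and denominator → 0 as x → 0; this is a 0/0 indeterminate form.
Expand each to leading order near x = 0: numerator ~ 5·x, denominator ~ 4·x.
The limit of the ratio is 5/4.

Final answer: 5/4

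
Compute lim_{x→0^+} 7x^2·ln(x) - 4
The product is a 0·∞ indeterminate form at x → 0⁺.
Rewrite the product as 7·ln(x) / x^(-2) and apply L'Hôpital, or use the standard hierarchy x^(-2) ≫ |ln x| as x → 0⁺.
The indeterminate product → 0, so the limit = -4.

Final answer: -4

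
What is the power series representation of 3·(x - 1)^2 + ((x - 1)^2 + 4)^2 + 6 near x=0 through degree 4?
x^4 - 4·x^3 + 17·x^2 - 26·x + 34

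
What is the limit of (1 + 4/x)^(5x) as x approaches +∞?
As x → +∞: write (1 + 4/x)^(5x) = ((1 + 4/x)^x)^5 → (e^4)^5 = e^20.
Limit = e^(20).

Final answer: e^(20)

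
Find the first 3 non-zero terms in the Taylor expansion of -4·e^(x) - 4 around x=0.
-2·x^2 - 4·x - 8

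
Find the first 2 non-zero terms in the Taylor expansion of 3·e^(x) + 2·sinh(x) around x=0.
5·x + 3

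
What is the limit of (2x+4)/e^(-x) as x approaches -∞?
This is an ∞/∞ indeterminate form as x → -∞.
Compare growth rates of the dominant terms (exponentials ≫ polynomials ≫ logarithms), or apply L'Hôpital's rule; the quotient → 0.
Limit = 0.

Final answer: 0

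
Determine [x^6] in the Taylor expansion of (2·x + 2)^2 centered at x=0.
Expand to order 6: (2·x + 2)^2 = 4·x^2 + 8·x + 4 + O(x^7).
The coefficient of x^6 is 0.

Final answer: 0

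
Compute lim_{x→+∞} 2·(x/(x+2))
Evaluate the dominant behaviour as x → +∞; each term tends to a finite value or vanishes.
Limit = 2.

Final answer: 2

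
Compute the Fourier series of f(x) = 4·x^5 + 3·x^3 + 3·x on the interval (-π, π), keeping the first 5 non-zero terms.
(-154·π^2 + 8·π^4 + 930)·sin(x) + (-4·π^4 - 57/2 + 17·π^2)·sin(2·x) + (-106·π^2/27 + 374/81 + 8·π^4/3)·sin(3·x) + (-2·π^4 - 15/8 + π^2)·sin(4·x) + (-2·π^2/25 + 762/625 + 8·π^4/5)·sin(5·x)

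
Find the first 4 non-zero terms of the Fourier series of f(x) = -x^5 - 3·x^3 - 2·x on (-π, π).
(-208 - 2·π^4 + 34·π^2)·sin(x) + (-2·π^2 + 5 + π^4)·sin(2·x) + (-2·π^4/3 - 14·π^2/27 - 80/81)·sin(3·x) + (43/64 + 7·π^2/8 + π^4/2)·sin(4·x)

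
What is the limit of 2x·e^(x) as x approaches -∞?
This is a 0·∞ indeterminate form at x → -∞.
Rewrite the product as 2x / e^(-x) (an ∞/∞ form) and apply L'Hôpital, or use the standard hierarchy e^(|x|) ≫ |x| as x → -∞.
The indeterminate product → 0, so the limit = 0.

Final answer: 0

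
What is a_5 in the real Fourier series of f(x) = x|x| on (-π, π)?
a_5 = (1/π) ∫_{-π}^{π} f(x)·cos(5x) dx.
Evaluate the integral (use parity and integration by parts as needed): a_5 = 0.

Final answer: 0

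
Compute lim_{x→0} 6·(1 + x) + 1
Direct substitution at x = 0 gives 7.

Final answer: 7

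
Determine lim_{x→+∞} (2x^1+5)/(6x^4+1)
This is an ∞/∞ indeterminate form as x → +∞.
Divide numerator and denominator by x^4 and let the lower-order terms vanish; the numerator's degree 1 is below the denominator's degree 4, so the quotient → 0.
Limit = 0.

Final answer: 0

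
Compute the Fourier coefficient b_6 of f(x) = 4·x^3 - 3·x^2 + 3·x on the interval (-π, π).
b_6 = (1/π) ∫_{-π}^{π} f(x)·sin(6x) dx.
Evaluate the integral (use parity and integration by parts as needed): b_6 = -4·π^2/3 - 7/9.

Final answer: -4·π^2/3 - 7/9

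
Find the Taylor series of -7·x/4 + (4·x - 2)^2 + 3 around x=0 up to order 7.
16·x^2 - 71·x/4 + 7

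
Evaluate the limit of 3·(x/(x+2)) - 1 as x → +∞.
Evaluate the dominant behaviour as x → +∞; each term tends to a finite value or vanishes.
Limit = 2.

Final answer: 2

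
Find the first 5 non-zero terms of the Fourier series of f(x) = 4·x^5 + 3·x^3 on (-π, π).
(-154·π^2 + 8·π^4 + 924)·sin(x) + (-4·π^4 - 51/2 + 17·π^2)·sin(2·x) + (-106·π^2/27 + 212/81 + 8·π^4/3)·sin(3·x) + (-2·π^4 - 3/8 + π^2)·sin(4·x) + (-2·π^2/25 + 12/625 + 8·π^4/5)·sin(5·x)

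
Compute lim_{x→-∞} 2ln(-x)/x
This is an ∞/∞ indeterminate form as x → -∞.
Compare growth rates of the dominant terms (exponentials ≫ polynomials ≫ logarithms), or apply L'Hôpital's rule; the quotient → 0.
Limit = 0.

Final answer: 0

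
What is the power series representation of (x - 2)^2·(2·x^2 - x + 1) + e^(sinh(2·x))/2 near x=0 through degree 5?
8·x^5/5 + 11·x^4/3 - 23·x^3/3 + 14·x^2 - 7·x + 9/2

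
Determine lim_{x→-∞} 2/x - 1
Evaluate the dominant behaviour as x → -∞; each term tends to a finite value or vanishes.
Limit = -1.

Final answer: -1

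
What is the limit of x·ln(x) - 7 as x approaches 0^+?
The product is a 0·∞ indeterminate form at x → 0⁺.
Rewrite the product as ln(x) / x^(-1) and apply L'Hôpital, or use the standard hierarchy x^(-1) ≫ |ln x| as x → 0⁺.
The indeterminate product → 0, so the limit = -7.

Final answer: -7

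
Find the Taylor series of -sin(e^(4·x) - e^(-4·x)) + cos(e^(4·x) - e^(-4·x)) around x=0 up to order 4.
64·x^3 - 32·x^2 - 8·x + 1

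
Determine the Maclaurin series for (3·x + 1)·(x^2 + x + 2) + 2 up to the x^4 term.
3·x^3 + 4·x^2 + 7·x + 4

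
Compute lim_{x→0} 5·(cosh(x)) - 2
Direct substitution at x = 0 gives 3.

Final answer: 3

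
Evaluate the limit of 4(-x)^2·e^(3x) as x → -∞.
This is a 0·∞ indeterminate form at x → -∞.
Rewrite the product as 4(-x)^2 / e^(-3x) (an ∞/∞ form) and apply L'Hôpital, or use the standard hierarchy e^(3|x|) ≫ |(-x)^2| as x → -∞.
The indeterminate product → 0, so the limit = 0.

Final answer: 0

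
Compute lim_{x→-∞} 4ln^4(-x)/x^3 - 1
The quotient is an ∞/∞ indeterminate form as x → -∞.
Compare growth rates of the dominant terms (exponentials ≫ polynomials ≫ logarithms), or apply L'Hôpital's rule; the quotient → 0.
Adding the constant: 0 - 1 = -1. Limit = -1.

Final answer: -1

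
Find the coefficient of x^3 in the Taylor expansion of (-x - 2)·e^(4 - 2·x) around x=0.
Expand to order 3: (-x - 2)·e^(4 - 2·x) = 2·x^3·e^(4)/3 - 2·x^2·e^(4) + 3·x·e^(4) - 2·e^(4) + O(x^4).
The coefficient of x^3 is 2·e^(4)/3.

Final answer: 2·e^(4)/3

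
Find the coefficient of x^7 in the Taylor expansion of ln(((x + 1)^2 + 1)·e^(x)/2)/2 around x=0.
Expand to order 7: ln(((x + 1)^2 + 1)·e^(x)/2)/2 = x^7/112 - x^5/40 + x^4/16 - x^3/12 + x + O(x^8).
The coefficient of x^7 is 1/112.

Final answer: 1/112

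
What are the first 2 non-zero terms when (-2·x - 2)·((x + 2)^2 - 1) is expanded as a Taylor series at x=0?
-14·x - 6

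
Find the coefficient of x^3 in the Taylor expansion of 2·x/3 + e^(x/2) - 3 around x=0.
Expand to order 3: 2·x/3 + e^(x/2) - 3 = x^3/48 + x^2/8 + 7·x/6 - 2 + O(x^4).
The coefficient of x^3 is 1/48.

Final answer: 1/48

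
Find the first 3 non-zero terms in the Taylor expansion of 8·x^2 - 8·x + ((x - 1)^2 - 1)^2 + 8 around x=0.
12·x^2 - 8·x + 8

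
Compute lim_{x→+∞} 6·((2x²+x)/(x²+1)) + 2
Evaluate the dominant behaviour as x → +∞; each term tends to a finite value or vanishes.
Limit = 14.

Final answer: 14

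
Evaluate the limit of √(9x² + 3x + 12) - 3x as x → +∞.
As x → +∞: multiply by the conjugate to get (3x+12)/(√(9x²+3x+12)+3x); the denominator ~ 6x, so the limit is 3/6 = 1/2.
Limit = 1/2.

Final answer: 1/2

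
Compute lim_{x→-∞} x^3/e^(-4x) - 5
The quotient is an ∞/∞ indeterminate form as x → -∞.
Compare growth rates of the dominant terms (exponentials ≫ polynomials ≫ logarithms), or apply L'Hôpital's rule; the quotient → 0.
Adding the constant: 0 - 5 = -5. Limit = -5.

Final answer: -5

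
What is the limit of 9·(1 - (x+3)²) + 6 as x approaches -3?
Direct substitution at x = -3 gives 15.

Final answer: 15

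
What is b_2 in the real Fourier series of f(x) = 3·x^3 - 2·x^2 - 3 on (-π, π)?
b_2 = (1/π) ∫_{-π}^{π} f(x)·sin(2x) dx.
Evaluate the integral (use parity and integration by parts as needed): b_2 = 9/2 - 3·π^2.

Final answer: 9/2 - 3·π^2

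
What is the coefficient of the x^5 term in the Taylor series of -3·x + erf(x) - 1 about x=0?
Expand to order 5: -3·x + erf(x) - 1 = x^5/(5·√(π)) - 2·x^3/(3·√(π)) + x·(-3 + 2/√(π)) - 1 + O(x^6).
The coefficient of x^5 is 1/(5·√(π)).

Final answer: 1/(5·√(π))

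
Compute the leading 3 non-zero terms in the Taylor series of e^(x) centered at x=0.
x^2/2 + x + 1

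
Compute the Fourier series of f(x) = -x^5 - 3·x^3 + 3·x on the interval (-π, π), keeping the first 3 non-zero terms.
(-198 - 2·π^4 + 34·π^2)·sin(x) + (-2·π^2 + π^4)·sin(2·x) + (-2·π^4/3 - 14·π^2/27 + 190/81)·sin(3·x)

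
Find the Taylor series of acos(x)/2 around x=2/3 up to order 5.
acos(2/3)/2 - 3·√(5)·(x - 2/3)/10 - 9·√(5)·(x - 2/3)^2/50 - 153·√(5)·(x - 2/3)^3/500 - 567·√(5)·(x - 2/3)^4/1000 - 60021·√(5)·(x - 2/3)^5/50000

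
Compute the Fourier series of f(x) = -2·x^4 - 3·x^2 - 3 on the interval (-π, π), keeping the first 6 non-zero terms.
(-84 + 16·π^2)·cos(x) + (3 - 4·π^2)·cos(2·x) + (4/27 + 16·π^2/9)·cos(3·x) + (-π^2 - 3/8)·cos(4·x) + (204/625 + 16·π^2/25)·cos(5·x) - 2·π^4/5 - π^2 - 3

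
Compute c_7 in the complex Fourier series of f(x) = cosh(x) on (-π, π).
Compute the real Fourier coefficients first: a_7 = -sinh(π)/(25·π), b_7 = 0.
Then c_7 = (a_7 − i·b_7)/2 = -sinh(π)/(50·π).

Final answer: -sinh(π)/(50·π)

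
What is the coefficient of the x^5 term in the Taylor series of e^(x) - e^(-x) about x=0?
Expand to order 5: e^(x) - e^(-x) = x^5/60 + x^3/3 + 2·x + O(x^6).
The coefficient of x^5 is 1/60.

Final answer: 1/60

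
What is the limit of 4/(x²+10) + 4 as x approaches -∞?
Evaluate the dominant behaviour as x → -∞; each term tends to a finite value or vanishes.
Limit = 4.

Final answer: 4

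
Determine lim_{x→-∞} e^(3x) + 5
Evaluate the dominant behaviour as x → -∞; each term tends to a finite value or vanishes.
Limit = 5.

Final answer: 5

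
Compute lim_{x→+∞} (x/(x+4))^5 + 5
As x → +∞: x/(x+4) = 1/(1 + 4/x) → 1, and the 5th power of a limit-1 base also → 1; with the additive constant, 1 + 5 = 6.
Limit = 6.

Final answer: 6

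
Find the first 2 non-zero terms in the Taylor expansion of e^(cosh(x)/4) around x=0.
x^2·e^(1/4)/8 + e^(1/4)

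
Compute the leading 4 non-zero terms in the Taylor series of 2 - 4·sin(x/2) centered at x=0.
-x^5/960 + x^3/12 - 2·x + 2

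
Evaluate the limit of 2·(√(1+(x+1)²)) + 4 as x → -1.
Direct substitution at x = -1 gives 6.

Final answer: 6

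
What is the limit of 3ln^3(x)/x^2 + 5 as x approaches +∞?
The quotient is an ∞/∞ indeterminate form as x → +∞.
The polynomial denominator x^2 dominates the logarithmic numerator (any positive power of x ≫ ln^3(x) as x → ∞), so the quotient → 0.
Adding the constant: 0 + 5 = 5. Limit = 5.

Final answer: 5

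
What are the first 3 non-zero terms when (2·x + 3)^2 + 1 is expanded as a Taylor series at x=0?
4·x^2 + 12·x + 10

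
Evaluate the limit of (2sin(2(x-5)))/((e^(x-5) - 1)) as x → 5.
Both numerator and denominator → 0 as x → 5; this is a 0/0 indeterminate form.
Expand each to leading order near x = 5: numerator ~ 4·(x - 5), denominator ~ (x - 5).
The limit of the ratio is 4.

Final answer: 4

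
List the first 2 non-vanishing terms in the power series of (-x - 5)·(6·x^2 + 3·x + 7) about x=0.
-22·x - 35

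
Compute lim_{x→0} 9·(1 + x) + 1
Direct substitution at x = 0 gives 10.

Final answer: 10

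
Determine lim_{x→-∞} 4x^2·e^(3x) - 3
The product is a 0·∞ indeterminate form at x → -∞.
Rewrite the product as 4x^2 / e^(-3x) (an ∞/∞ form) and apply L'Hôpital, or use the standard hierarchy e^(3|x|) ≫ |x^2| as x → -∞.
The indeterminate product → 0, so the limit = -3.

Final answer: -3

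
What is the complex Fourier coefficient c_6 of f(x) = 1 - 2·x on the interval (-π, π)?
Compute the real Fourier coefficients first: a_6 = 0, b_6 = 2/3.
Then c_6 = (a_6 − i·b_6)/2 = -i/3.

Final answer: -i/3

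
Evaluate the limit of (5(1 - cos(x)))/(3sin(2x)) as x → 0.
Both numerator and denominator → 0 as x → 0; this is a 0/0 indeterminate form.
Expand each to leading order near x = 0: numerator ~ 5·x^2/2, denominator ~ 6·x.
The limit of the ratio is 0.

Final answer: 0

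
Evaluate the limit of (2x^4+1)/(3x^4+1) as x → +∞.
This is an ∞/∞ indeterminate form as x → +∞.
Divide numerator and denominator by x^4 and let the lower-order terms vanish; the leading terms give 2/3.
Limit = 2/3.

Final answer: 2/3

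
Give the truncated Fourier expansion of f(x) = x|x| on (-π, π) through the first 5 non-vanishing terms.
(-8 + 2·π^2)·sin(x)/π - π·sin(2·x) + (-8 + 18·π^2)·sin(3·x)/(27·π) - π·sin(4·x)/2 + (-8 + 50·π^2)·sin(5·x)/(125·π)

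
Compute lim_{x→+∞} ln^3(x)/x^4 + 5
The quotient is an ∞/∞ indeterminate form as x → +∞.
The polynomial denominator x^4 dominates the logarithmic numerator (any positive power of x ≫ ln^3(x) as x → ∞), so the quotient → 0.
Adding the constant: 0 + 5 = 5. Limit = 5.

Final answer: 5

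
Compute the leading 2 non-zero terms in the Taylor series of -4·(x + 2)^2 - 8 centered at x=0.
-16·x - 24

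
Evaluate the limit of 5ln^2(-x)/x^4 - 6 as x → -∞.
The quotient is an ∞/∞ indeterminate form as x → -∞.
Compare growth rates of the dominant terms (exponentials ≫ polynomials ≫ logarithms), or apply L'Hôpital's rule; the quotient → 0.
Adding the constant: 0 - 6 = -6. Limit = -6.

Final answer: -6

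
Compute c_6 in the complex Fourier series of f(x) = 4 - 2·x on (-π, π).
Compute the real Fourier coefficients first: a_6 = 0, b_6 = 2/3.
Then c_6 = (a_6 − i·b_6)/2 = -i/3.

Final answer: -i/3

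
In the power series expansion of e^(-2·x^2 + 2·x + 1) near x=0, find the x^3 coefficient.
Expand to order 3: e^(-2·x^2 + 2·x + 1) = -8·e·x^3/3 + 2·e·x + e + O(x^4).
The coefficient of x^3 is -8·e/3.

Final answer: -8·e/3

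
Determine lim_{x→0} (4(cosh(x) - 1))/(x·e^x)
Both numerator and denominator → 0 as x → 0; this is a 0/0 indeterminate form.
Expand each to leading order near x = 0: numerator ~ 2·x^2, denominator ~ x.
The limit of the ratio is 0.

Final answer: 0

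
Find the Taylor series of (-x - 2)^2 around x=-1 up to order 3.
1 + 2·(x + 1) + (x + 1)^2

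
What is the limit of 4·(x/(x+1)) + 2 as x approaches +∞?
Evaluate the dominant behaviour as x → +∞; each term tends to a finite value or vanishes.
Limit = 6.

Final answer: 6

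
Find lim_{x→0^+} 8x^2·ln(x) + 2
The product is a 0·∞ indeterminate form at x → 0⁺.
Rewrite the product as 8·ln(x) / x^(-2) and apply L'Hôpital, or use the standard hierarchy x^(-2) ≫ |ln x| as x → 0⁺.
The indeterminate product → 0, so the limit = 2.

Final answer: 2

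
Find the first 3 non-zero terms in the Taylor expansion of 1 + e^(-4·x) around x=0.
8·x^2 - 4·x + 2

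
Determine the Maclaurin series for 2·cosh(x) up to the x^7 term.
x^6/360 + x^4/12 + x^2 + 2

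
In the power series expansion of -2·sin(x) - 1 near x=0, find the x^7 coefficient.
Expand to order 7: -2·sin(x) - 1 = x^7/2520 - x^5/60 + x^3/3 - 2·x - 1 + O(x^8).
The coefficient of x^7 is 1/2520.

Final answer: 1/2520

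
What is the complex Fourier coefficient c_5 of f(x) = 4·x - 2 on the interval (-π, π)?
Compute the real Fourier coefficients first: a_5 = 0, b_5 = 8/5.
Then c_5 = (a_5 − i·b_5)/2 = -4·i/5.

Final answer: -4·i/5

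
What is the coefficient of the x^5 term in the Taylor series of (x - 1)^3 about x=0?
Expand to order 5: (x - 1)^3 = x^3 - 3·x^2 + 3·x - 1 + O(x^6).
The coefficient of x^5 is 0.

Final answer: 0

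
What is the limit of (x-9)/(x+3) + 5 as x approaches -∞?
Evaluate the dominant behaviour as x → -∞; each term tends to a finite value or vanishes.
Limit = 6.

Final answer: 6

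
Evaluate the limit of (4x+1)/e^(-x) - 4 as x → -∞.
The quotient is an ∞/∞ indeterminate form as x → -∞.
Compare growth rates of the dominant terms (exponentials ≫ polynomials ≫ logarithms), or apply L'Hôpital's rule; the quotient → 0.
Adding the constant: 0 - 4 = -4. Limit = -4.

Final answer: -4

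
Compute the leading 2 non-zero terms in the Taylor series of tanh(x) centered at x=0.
-x^3/3 + x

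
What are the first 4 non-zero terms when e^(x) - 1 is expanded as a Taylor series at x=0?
x^4/24 + x^3/6 + x^2/2 + x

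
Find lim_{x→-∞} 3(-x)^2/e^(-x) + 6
The quotient is an ∞/∞ indeterminate form as x → -∞.
Compare growth rates of the dominant terms (exponentials ≫ polynomials ≫ logarithms), or apply L'Hôpital's rule; the quotient → 0.
Adding the constant: 0 + 6 = 6. Limit = 6.

Final answer: 6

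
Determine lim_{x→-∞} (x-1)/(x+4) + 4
Evaluate the dominant behaviour as x → -∞; each term tends to a finite value or vanishes.
Limit = 5.

Final answer: 5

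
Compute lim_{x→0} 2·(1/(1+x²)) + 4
Direct substitution at x = 0 gives 6.

Final answer: 6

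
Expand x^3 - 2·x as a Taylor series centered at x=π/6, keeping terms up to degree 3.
-π/3 + π^3/216 + (-2 + π^2/12)·(x - π/6) + π·(x - π/6)^2/2 + (x - π/6)^3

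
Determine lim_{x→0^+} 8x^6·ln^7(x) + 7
The product is a 0·∞ indeterminate form at x → 0⁺.
Rewrite the product as 8·ln^7(x) / x^(-6) and apply L'Hôpital, or use the standard hierarchy x^(-6) ≫ |ln x|^7 as x → 0⁺.
The indeterminate product → 0, so the limit = 7.

Final answer: 7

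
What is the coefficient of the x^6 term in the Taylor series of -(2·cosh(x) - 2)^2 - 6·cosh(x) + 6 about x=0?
-7/40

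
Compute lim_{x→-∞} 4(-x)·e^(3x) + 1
The product is a 0·∞ indeterminate form at x → -∞.
Rewrite the product as 4(-x) / e^(-3x) (an ∞/∞ form) and apply L'Hôpital, or use the standard hierarchy e^(3|x|) ≫ |(-x)| as x → -∞.
The indeterminate product → 0, so the limit = 1.

Final answer: 1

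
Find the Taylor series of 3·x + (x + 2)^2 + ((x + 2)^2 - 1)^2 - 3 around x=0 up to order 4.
x^4 + 8·x^3 + 23·x^2 + 31·x + 10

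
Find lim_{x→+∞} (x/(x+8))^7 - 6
As x → +∞: x/(x+8) = 1/(1 + 8/x) → 1, and the 7th power of a limit-1 base also → 1; with the additive constant, 1 - 6 = -5.
Limit = -5.

Final answer: -5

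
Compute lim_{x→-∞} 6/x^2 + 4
Evaluate the dominant behaviour as x → -∞; each term tends to a finite value or vanishes.
Limit = 4.

Final answer: 4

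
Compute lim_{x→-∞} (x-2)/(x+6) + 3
Evaluate the dominant behaviour as x → -∞; each term tends to a finite value or vanishes.
Limit = 4.

Final answer: 4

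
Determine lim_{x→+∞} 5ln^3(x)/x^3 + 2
The quotient is an ∞/∞ indeterminate form as x → +∞.
The polynomial denominator x^3 dominates the logarithmic numerator (any positive power of x ≫ ln^3(x) as x → ∞), so the quotient → 0.
Adding the constant: 0 + 2 = 2. Limit = 2.

Final answer: 2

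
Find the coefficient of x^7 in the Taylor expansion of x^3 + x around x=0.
Expand to order 7: x^3 + x = x^3 + x + O(x^8).
The coefficient of x^7 is 0.

Final answer: 0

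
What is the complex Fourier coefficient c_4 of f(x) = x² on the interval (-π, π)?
Compute the real Fourier coefficients first: a_4 = 1/4, b_4 = 0.
Then c_4 = (a_4 − i·b_4)/2 = 1/8.

Final answer: 1/8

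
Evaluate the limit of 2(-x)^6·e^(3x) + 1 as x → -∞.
The product is a 0·∞ indeterminate form at x → -∞.
Rewrite the product as 2(-x)^6 / e^(-3x) (an ∞/∞ form) and apply L'Hôpital, or use the standard hierarchy e^(3|x|) ≫ |(-x)^6| as x → -∞.
The indeterminate product → 0, so the limit = 1.

Final answer: 1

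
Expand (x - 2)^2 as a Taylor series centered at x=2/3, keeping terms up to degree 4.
16/9 - 8·(x - 2/3)/3 + (x - 2/3)^2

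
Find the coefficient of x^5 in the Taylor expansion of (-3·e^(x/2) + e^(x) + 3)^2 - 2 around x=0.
Expand to order 5: (-3·e^(x/2) + e^(x) + 3)^2 - 2 = 7·x^5/960 - x^4/48 + x^3/12 + x^2/2 - x - 1 + O(x^6).
The coefficient of x^5 is 7/960.

Final answer: 7/960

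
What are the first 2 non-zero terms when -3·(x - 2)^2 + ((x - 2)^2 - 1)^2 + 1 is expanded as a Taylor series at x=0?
-12·x - 2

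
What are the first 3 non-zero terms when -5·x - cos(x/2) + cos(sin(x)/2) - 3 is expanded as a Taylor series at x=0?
x^4/24 - 5·x - 3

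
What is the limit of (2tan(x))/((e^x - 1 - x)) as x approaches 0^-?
Both numerator and denominator → 0 as x → 0^-; this is a 0/0 indeterminate form.
Expand each to leading order near x = 0: numerator ~ 2·x, denominator ~ x^2/2.
The limit of the ratio is -∞.

Final answer: -∞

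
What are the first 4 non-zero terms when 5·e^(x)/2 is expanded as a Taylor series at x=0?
5·x^3/12 + 5·x^2/4 + 5·x/2 + 5/2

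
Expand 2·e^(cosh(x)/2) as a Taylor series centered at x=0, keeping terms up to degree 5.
5·x^4·e^(1/2)/48 + x^2·e^(1/2)/2 + 2·e^(1/2)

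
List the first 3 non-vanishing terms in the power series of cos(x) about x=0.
x^4/24 - x^2/2 + 1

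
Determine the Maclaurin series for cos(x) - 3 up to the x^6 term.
-x^6/720 + x^4/24 - x^2/2 - 2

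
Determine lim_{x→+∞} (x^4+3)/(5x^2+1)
This is an ∞/∞ indeterminate form as x → +∞.
Divide numerator and denominator by x^4 and let the lower-order terms vanish; the numerator's degree 4 exceeds the denominator's degree 2, so the quotient diverges.
Limit = ∞.

Final answer: ∞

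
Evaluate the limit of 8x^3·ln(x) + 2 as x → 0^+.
The product is a 0·∞ indeterminate form at x → 0⁺.
Rewrite the product as 8·ln(x) / x^(-3) and apply L'Hôpital, or use the standard hierarchy x^(-3) ≫ |ln x| as x → 0⁺.
The indeterminate product → 0, so the limit = 2.

Final answer: 2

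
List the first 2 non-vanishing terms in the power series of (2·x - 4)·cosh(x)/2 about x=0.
x - 2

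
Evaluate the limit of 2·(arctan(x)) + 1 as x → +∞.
Evaluate the dominant behaviour as x → +∞; each term tends to a finite value or vanishes.
Limit = 1 + π.

Final answer: 1 + π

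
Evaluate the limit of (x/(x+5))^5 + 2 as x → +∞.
As x → +∞: x/(x+5) = 1/(1 + 5/x) → 1, and the 5th power of a limit-1 base also → 1; with the additive constant, 1 + 2 = 3.
Limit = 3.

Final answer: 3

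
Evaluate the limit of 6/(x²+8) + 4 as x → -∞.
Evaluate the dominant behaviour as x → -∞; each term tends to a finite value or vanishes.
Limit = 4.

Final answer: 4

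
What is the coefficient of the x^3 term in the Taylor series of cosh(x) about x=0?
Expand to order 3: cosh(x) = x^2/2 + 1 + O(x^4).
The coefficient of x^3 is 0.

Final answer: 0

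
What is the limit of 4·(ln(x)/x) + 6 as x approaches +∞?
Evaluate the dominant behaviour as x → +∞; each term tends to a finite value or vanishes.
Limit = 6.

Final answer: 6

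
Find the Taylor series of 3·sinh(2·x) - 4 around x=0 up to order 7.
8·x^7/105 + 4·x^5/5 + 4·x^3 + 6·x - 4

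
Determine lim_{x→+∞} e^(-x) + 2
Evaluate the dominant behaviour as x → +∞; each term tends to a finite value or vanishes.
Limit = 2.

Final answer: 2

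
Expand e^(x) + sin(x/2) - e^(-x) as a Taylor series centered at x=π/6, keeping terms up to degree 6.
-e^(-π/6) - √(2)/4 + √(6)/4 + e^(π/6) + (√(2)/8 + √(6)/8 + e^(-π/6) + e^(π/6))·(x - π/6) + (-e^(-π/6)/2 - √(6)/32 + √(2)/32 + e^(π/6)/2)·(x - π/6)^2 + (-√(6)/192 - √(2)/192 + e^(-π/6)/6 + e^(π/6)/6)·(x - π/6)^3 + (-e^(-π/6)/24 - √(2)/1536 + √(6)/1536 + e^(π/6)/24)·(x - π/6)^4 + (√(2)/15360 + √(6)/15360 + e^(-π/6)/120 + e^(π/6)/120)·(x - π/6)^5 + (-e^(-π/6)/720 - √(6)/184320 + √(2)/184320 + e^(π/6)/720)·(x - π/6)^6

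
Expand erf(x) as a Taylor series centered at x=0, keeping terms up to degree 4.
-2·x^3/(3·√(π)) + 2·x/√(π)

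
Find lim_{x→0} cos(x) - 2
Direct substitution at x = 0 gives -1.

Final answer: -1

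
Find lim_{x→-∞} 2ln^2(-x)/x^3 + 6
The quotient is an ∞/∞ indeterminate form as x → -∞.
Compare growth rates of the dominant terms (exponentials ≫ polynomials ≫ logarithms), or apply L'Hôpital's rule; the quotient → 0.
Adding the constant: 0 + 6 = 6. Limit = 6.

Final answer: 6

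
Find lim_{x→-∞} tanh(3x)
Evaluate the dominant behaviour as x → -∞; each term tends to a finite value or vanishes.
Limit = -1.

Final answer: -1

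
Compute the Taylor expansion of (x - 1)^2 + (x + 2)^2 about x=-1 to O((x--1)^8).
5 - 2·(x + 1) + 2·(x + 1)^2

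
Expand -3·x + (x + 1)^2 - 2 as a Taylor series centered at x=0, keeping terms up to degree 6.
x^2 - x - 1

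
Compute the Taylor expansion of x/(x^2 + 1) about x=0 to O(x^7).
x^5 - x^3 + x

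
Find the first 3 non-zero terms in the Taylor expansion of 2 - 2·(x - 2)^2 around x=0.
-2·x^2 + 8·x - 6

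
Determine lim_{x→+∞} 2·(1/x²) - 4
Evaluate the dominant behaviour as x → +∞; each term tends to a finite value or vanishes.
Limit = -4.

Final answer: -4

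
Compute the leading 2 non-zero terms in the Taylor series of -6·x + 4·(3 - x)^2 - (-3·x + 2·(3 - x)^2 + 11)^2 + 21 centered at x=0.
840·x - 784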